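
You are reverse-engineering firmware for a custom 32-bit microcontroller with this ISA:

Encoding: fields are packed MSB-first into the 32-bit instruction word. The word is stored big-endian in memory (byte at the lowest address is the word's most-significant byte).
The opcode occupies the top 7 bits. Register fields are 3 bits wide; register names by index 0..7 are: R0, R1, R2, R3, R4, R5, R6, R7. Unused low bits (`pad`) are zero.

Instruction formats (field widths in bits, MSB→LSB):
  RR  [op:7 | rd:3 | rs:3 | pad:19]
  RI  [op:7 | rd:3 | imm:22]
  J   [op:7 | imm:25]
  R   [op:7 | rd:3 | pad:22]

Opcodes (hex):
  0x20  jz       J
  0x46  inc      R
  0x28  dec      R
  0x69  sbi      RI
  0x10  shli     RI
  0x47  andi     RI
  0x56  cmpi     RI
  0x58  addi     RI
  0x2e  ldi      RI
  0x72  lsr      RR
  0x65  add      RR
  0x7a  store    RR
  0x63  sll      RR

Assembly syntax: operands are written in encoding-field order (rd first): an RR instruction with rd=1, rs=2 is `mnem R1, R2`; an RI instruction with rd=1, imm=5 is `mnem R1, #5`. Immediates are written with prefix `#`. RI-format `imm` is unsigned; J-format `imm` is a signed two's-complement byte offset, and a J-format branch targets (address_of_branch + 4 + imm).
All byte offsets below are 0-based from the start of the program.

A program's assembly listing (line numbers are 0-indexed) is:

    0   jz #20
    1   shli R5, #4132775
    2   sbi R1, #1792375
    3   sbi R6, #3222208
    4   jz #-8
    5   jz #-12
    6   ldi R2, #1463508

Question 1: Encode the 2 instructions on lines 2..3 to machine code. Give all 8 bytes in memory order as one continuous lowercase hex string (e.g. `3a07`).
2. sbi fields op=0x69:7|rd=1:3|imm=1792375:22 → word d25b5977h → d2 5b 59 77
3. sbi fields op=0x69:7|rd=6:3|imm=3222208:22 → word d3b12ac0h → d3 b1 2a c0

d25b5977d3b12ac0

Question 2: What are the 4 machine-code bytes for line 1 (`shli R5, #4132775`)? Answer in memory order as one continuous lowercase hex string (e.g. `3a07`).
line 1 (shli): pack op=0x10:7|rd=5:3|imm=4132775:22 = 0x217f0fa7; big→ 21 7f 0f a7

217f0fa7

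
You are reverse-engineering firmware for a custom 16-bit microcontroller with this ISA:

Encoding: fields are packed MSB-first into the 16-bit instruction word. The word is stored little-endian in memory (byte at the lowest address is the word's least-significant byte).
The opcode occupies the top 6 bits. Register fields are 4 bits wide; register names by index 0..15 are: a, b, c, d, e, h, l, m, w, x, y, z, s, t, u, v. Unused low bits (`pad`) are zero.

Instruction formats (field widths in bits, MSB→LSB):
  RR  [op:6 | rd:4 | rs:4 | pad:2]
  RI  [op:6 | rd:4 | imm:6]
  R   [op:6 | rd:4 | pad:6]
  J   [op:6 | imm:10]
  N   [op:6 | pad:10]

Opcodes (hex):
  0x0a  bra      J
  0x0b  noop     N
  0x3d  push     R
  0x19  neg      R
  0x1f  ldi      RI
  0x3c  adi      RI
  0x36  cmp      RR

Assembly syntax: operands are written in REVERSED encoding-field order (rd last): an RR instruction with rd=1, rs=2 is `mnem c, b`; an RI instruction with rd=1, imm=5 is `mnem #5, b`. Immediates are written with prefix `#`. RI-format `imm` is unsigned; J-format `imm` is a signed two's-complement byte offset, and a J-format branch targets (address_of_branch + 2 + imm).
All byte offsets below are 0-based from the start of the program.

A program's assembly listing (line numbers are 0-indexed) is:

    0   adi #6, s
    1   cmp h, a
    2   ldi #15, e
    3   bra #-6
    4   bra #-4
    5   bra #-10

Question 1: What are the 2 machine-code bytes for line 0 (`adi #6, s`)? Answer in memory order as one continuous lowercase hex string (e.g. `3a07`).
06f3

L0: adi op=0x3c:6|rd=12:4|imm=6:6 ⇒ 0xf306 ⇒ little 06 f3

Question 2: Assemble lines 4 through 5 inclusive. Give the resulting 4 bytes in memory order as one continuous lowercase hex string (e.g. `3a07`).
L4: bra op=0xa:6|imm=-4:10 ⇒ 0x2bfc ⇒ little fc 2b
L5: bra op=0xa:6|imm=-10:10 ⇒ 0x2bf6 ⇒ little f6 2b

fc2bf62b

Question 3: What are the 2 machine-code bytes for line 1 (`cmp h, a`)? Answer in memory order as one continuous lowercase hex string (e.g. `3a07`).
L1: cmp op=0x36:6|rd=0:4|rs=5:4|pad=0:2 ⇒ 0xd814 ⇒ little 14 d8

14d8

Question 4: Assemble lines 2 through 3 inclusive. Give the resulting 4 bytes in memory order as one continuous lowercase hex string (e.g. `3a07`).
0f7dfa2b

line 2 (ldi): pack op=0x1f:6|rd=4:4|imm=15:6 = 0x7d0f; little→ 0f 7d
line 3 (bra): pack op=0xa:6|imm=-6:10 = 0x2bfa; little→ fa 2b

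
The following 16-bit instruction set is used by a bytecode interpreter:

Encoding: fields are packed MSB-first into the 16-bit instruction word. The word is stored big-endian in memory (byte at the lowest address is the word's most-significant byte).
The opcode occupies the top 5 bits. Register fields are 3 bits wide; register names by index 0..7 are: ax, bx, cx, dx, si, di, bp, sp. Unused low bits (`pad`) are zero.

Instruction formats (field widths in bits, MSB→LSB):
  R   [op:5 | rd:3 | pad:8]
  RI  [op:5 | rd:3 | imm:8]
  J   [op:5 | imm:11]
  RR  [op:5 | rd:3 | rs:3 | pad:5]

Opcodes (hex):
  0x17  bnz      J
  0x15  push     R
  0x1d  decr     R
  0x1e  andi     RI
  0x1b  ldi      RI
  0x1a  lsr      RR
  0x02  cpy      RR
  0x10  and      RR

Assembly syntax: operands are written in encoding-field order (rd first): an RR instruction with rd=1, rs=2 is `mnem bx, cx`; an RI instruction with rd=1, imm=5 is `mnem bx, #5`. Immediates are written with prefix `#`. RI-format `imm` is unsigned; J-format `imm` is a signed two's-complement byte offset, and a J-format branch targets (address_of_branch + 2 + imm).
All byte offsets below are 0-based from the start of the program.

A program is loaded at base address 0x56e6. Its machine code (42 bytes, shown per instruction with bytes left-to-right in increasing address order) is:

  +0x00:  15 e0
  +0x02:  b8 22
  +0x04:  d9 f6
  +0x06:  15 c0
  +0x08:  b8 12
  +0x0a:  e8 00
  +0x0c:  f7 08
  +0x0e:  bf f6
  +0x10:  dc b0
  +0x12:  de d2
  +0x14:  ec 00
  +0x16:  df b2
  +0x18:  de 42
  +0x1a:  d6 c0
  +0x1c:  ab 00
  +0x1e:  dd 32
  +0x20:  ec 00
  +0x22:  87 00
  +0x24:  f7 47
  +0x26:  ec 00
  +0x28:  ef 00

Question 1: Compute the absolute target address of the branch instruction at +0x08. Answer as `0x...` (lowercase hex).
0x5702

+0x08: b8 12 ⇒ word 0xb812 (big)
  top 5b → 0x17 → bnz [J]
  imm@[10:0]=0x12 ⇒ #18
  target = base 0x56e6 + off 0x08 + 2 + imm 18 = 0x5702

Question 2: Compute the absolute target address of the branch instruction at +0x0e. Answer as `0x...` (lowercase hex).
[0e] bf f6 → 0xbff6
  top 5b → 0x17 → bnz [J]
  imm@[10:0]=0x7f6 (s11→-10) ⇒ #-10
  target = base 0x56e6 + off 0x0e + 2 + imm -10 = 0x56ec

0x56ec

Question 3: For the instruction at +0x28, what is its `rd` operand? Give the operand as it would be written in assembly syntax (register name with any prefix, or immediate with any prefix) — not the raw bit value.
sp

@+28  big-endian(ef 00) = 0xef00
  top 5b → 0x1d → decr [R]
  [10:8] rd=7 = sp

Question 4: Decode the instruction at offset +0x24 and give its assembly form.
@+24  big-endian(f7 47) = 0xf747
  op=0xf747>>11=0x1e ⇒ andi (RI)
  rd: (w>>8)&0x7=0x7 → sp
  imm: (w>>0)&0xff=0x47 → #71

andi sp, #71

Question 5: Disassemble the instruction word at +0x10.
+0x10: dc b0 ⇒ word 0xdcb0 (big)
  opcode bits[15:11]=0x1b: ldi/RI
  rd@[10:8]=0x4 ⇒ si
  imm@[7:0]=0xb0 ⇒ #176

ldi si, #176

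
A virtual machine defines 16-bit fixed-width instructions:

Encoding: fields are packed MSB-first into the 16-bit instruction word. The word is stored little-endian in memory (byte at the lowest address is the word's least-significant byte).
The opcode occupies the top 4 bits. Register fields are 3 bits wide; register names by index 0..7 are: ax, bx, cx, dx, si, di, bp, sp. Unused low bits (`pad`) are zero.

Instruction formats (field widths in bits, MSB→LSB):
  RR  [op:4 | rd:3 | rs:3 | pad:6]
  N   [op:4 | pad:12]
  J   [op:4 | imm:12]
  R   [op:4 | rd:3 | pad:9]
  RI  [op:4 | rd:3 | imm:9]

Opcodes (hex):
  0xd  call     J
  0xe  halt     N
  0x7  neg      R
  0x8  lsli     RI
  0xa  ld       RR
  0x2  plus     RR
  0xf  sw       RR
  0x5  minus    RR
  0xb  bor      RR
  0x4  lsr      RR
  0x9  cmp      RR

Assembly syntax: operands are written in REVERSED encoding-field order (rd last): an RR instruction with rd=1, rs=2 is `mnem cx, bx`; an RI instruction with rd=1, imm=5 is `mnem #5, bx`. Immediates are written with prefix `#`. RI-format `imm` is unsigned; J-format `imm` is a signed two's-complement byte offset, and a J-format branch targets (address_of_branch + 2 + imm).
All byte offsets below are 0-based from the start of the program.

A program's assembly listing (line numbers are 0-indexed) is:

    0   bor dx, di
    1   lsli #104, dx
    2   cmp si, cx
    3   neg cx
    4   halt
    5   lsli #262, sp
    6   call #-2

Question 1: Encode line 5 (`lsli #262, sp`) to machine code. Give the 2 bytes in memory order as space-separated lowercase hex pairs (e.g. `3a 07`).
L5: lsli op=0x8:4|rd=7:3|imm=262:9 ⇒ 0x8f06 ⇒ little 06 8f

06 8f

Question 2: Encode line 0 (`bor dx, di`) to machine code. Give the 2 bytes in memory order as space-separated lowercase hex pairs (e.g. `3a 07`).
line 0 (bor): pack op=0xb:4|rd=5:3|rs=3:3|pad=0:6 = 0xbac0; little→ c0 ba

c0 ba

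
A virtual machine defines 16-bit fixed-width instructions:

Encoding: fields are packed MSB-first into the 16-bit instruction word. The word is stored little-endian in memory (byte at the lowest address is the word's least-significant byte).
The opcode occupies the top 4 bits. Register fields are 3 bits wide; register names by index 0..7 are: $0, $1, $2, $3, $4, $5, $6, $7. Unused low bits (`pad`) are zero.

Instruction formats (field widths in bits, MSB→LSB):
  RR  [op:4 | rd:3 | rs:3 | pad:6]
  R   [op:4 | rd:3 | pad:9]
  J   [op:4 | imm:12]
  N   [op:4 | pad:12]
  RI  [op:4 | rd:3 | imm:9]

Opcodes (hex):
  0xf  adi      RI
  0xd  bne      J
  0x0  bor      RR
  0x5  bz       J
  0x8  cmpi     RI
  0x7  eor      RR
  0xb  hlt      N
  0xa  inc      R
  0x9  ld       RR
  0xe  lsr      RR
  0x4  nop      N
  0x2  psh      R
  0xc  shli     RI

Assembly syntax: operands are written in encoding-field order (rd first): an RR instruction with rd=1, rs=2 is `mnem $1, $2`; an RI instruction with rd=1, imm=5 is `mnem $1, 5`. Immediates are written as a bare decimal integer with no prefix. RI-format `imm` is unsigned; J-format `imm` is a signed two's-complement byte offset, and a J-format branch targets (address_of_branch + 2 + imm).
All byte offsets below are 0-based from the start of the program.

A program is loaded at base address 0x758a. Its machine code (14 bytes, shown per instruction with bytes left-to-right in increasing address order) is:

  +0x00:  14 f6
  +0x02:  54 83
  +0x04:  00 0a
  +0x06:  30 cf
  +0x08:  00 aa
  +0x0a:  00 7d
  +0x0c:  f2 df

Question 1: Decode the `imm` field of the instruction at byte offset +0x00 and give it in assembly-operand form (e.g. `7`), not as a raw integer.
20

@+00  little-endian(14 f6) = 0xf614
  op=0xf614>>12=0xf ⇒ adi (RI)
  rd: (w>>9)&0x7=0x3 → $3
  imm: (w>>0)&0x1ff=0x14 → 20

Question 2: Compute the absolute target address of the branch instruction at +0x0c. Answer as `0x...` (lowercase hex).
0x758a

+0x0c: f2 df ⇒ word 0xdff2 (little)
  opcode bits[15:12]=0xd: bne/J
  imm@[11:0]=0xff2 (s12→-14) ⇒ -14
  target = base 0x758a + off 0x0c + 2 + imm -14 = 0x758a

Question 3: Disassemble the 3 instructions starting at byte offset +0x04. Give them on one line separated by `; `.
bor $5, $0; shli $7, 304; inc $5

@+04  little-endian(00 0a) = 0x0a00
  opcode bits[15:12]=0x0: bor/RR
  rd: (w>>9)&0x7=0x5 → $5
  rs: (w>>6)&0x7=0x0 → $0
@+06  little-endian(30 cf) = 0xcf30
  opcode bits[15:12]=0xc: shli/RI
  rd: (w>>9)&0x7=0x7 → $7
  imm: (w>>0)&0x1ff=0x130 → 304
@+08  little-endian(00 aa) = 0xaa00
  opcode bits[15:12]=0xa: inc/R
  rd: (w>>9)&0x7=0x5 → $5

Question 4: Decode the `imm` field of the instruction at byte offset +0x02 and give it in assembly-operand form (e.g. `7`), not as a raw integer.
340

@+02  little-endian(54 83) = 0x8354
  opcode bits[15:12]=0x8: cmpi/RI
  [11:9] rd=1 = $1
  [8:0] imm=340 = 340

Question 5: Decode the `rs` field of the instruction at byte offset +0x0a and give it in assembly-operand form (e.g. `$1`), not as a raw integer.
+0x0a: 00 7d ⇒ word 0x7d00 (little)
  opcode bits[15:12]=0x7: eor/RR
  rd@[11:9]=0x6 ⇒ $6
  rs@[8:6]=0x4 ⇒ $4

$4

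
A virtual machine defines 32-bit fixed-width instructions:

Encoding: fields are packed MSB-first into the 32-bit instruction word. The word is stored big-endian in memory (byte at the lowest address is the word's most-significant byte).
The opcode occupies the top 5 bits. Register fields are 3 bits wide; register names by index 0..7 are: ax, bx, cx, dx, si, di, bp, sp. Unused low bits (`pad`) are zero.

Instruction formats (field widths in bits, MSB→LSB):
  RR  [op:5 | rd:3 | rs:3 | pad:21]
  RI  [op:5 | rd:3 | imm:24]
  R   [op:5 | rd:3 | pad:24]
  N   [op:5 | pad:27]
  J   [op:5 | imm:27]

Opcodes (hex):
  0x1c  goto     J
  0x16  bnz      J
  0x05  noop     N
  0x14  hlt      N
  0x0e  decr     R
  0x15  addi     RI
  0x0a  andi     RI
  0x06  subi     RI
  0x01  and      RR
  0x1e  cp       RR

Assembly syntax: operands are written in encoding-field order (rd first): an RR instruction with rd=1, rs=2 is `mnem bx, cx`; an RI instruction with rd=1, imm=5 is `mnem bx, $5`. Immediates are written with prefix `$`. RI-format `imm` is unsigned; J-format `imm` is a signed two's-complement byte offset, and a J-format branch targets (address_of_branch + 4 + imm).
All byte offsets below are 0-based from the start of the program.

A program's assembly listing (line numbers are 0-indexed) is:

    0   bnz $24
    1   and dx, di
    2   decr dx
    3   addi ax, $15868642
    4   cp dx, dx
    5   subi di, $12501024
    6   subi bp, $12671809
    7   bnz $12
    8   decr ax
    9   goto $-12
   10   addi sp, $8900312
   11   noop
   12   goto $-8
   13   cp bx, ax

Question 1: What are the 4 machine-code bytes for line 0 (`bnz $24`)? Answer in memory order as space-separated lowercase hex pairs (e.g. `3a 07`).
L0: bnz op=0x16:5|imm=24:27 ⇒ 0xb0000018 ⇒ big b0 00 00 18

b0 00 00 18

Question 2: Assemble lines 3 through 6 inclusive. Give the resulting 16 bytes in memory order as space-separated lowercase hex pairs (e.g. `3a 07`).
3. addi fields op=0x15:5|rd=0:3|imm=15868642:24 → word a8f222e2h → a8 f2 22 e2
4. cp fields op=0x1e:5|rd=3:3|rs=3:3|pad=0:21 → word f3600000h → f3 60 00 00
5. subi fields op=0x6:5|rd=5:3|imm=12501024:24 → word 35bec020h → 35 be c0 20
6. subi fields op=0x6:5|rd=6:3|imm=12671809:24 → word 36c15b41h → 36 c1 5b 41

a8 f2 22 e2 f3 60 00 00 35 be c0 20 36 c1 5b 41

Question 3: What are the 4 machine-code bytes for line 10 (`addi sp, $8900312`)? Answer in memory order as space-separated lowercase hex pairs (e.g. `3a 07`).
10. addi fields op=0x15:5|rd=7:3|imm=8900312:24 → word af87ced8h → af 87 ce d8

af 87 ce d8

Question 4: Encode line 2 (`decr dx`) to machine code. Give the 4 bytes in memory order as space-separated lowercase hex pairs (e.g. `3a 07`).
line 2 (decr): pack op=0xe:5|rd=3:3|pad=0:24 = 0x73000000; big→ 73 00 00 00

73 00 00 00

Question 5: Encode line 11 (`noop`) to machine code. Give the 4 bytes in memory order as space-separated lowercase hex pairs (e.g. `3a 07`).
28 00 00 00

L11: noop op=0x5:5|pad=0:27 ⇒ 0x28000000 ⇒ big 28 00 00 00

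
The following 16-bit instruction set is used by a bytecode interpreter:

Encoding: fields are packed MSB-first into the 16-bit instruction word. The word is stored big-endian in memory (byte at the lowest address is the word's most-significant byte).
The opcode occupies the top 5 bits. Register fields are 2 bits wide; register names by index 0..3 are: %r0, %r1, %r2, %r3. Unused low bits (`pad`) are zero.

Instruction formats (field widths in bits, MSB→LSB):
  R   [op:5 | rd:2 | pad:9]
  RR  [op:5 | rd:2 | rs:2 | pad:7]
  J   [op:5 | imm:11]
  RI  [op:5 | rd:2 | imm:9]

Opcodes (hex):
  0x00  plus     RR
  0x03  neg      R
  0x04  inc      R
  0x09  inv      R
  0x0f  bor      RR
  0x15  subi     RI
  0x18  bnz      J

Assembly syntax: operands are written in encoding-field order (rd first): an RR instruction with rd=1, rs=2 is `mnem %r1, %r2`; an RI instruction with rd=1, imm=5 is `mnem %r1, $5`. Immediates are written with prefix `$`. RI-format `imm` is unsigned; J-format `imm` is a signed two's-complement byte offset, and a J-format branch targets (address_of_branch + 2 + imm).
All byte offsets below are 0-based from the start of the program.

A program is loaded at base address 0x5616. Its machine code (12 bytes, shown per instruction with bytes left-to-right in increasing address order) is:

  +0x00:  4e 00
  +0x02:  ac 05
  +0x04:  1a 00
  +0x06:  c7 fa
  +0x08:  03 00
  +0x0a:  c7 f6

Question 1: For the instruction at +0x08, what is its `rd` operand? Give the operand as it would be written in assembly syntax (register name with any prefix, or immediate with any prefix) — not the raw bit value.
%r1

off 0x08: read 03 00 as big → 0x0300
  top 5b → 0x0 → plus [RR]
  rd@[10:9]=0x1 ⇒ %r1
  rs@[8:7]=0x2 ⇒ %r2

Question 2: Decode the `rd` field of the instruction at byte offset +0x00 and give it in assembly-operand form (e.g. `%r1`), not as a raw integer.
%r3

+0x00: 4e 00 ⇒ word 0x4e00 (big)
  op=0x4e00>>11=0x9 ⇒ inv (R)
  rd: (w>>9)&0x3=0x3 → %r3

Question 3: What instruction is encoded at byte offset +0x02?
subi %r2, $5

+0x02: ac 05 ⇒ word 0xac05 (big)
  op=0xac05>>11=0x15 ⇒ subi (RI)
  rd: (w>>9)&0x3=0x2 → %r2
  imm: (w>>0)&0x1ff=0x5 → $5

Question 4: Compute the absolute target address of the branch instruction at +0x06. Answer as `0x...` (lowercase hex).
0x5618

@+06  big-endian(c7 fa) = 0xc7fa
  top 5b → 0x18 → bnz [J]
  imm: (w>>0)&0x7ff=0x7fa (s11→-6) → $-6
  target = base 0x5616 + off 0x06 + 2 + imm -6 = 0x5618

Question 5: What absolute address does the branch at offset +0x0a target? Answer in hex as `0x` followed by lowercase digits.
[0a] c7 f6 → 0xc7f6
  top 5b → 0x18 → bnz [J]
  imm@[10:0]=0x7f6 (s11→-10) ⇒ $-10
  target = base 0x5616 + off 0x0a + 2 + imm -10 = 0x5618

0x5618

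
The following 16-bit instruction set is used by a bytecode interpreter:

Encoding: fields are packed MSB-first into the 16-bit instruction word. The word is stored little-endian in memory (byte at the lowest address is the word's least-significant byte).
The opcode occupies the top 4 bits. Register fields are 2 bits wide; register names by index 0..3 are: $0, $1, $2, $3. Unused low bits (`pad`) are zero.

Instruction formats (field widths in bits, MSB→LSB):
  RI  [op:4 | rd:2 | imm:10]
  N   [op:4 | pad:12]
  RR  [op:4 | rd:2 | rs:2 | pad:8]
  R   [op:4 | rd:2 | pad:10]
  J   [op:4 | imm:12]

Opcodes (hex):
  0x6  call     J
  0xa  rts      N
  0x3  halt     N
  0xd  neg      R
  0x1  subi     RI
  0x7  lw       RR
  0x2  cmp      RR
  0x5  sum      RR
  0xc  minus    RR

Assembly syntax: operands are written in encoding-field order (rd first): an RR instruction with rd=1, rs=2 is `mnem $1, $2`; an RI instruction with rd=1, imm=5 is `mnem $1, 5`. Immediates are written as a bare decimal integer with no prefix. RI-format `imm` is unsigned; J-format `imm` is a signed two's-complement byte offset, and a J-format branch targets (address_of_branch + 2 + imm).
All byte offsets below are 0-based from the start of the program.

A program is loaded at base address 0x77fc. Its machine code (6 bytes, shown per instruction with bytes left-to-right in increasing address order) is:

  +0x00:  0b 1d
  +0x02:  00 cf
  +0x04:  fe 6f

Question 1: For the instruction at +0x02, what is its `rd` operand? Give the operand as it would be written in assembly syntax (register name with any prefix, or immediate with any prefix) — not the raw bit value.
off 0x02: read 00 cf as little → 0xcf00
  op=0xcf00>>12=0xc ⇒ minus (RR)
  [11:10] rd=3 = $3
  [9:8] rs=3 = $3

$3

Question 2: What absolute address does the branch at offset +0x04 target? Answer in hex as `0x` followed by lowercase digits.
@+04  little-endian(fe 6f) = 0x6ffe
  top 4b → 0x6 → call [J]
  imm: (w>>0)&0xfff=0xffe (s12→-2) → -2
  target = base 0x77fc + off 0x04 + 2 + imm -2 = 0x7800

0x7800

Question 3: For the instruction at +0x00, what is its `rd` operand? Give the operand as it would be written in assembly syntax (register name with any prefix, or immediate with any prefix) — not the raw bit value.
+0x00: 0b 1d ⇒ word 0x1d0b (little)
  top 4b → 0x1 → subi [RI]
  [11:10] rd=3 = $3
  [9:0] imm=267 = 267

$3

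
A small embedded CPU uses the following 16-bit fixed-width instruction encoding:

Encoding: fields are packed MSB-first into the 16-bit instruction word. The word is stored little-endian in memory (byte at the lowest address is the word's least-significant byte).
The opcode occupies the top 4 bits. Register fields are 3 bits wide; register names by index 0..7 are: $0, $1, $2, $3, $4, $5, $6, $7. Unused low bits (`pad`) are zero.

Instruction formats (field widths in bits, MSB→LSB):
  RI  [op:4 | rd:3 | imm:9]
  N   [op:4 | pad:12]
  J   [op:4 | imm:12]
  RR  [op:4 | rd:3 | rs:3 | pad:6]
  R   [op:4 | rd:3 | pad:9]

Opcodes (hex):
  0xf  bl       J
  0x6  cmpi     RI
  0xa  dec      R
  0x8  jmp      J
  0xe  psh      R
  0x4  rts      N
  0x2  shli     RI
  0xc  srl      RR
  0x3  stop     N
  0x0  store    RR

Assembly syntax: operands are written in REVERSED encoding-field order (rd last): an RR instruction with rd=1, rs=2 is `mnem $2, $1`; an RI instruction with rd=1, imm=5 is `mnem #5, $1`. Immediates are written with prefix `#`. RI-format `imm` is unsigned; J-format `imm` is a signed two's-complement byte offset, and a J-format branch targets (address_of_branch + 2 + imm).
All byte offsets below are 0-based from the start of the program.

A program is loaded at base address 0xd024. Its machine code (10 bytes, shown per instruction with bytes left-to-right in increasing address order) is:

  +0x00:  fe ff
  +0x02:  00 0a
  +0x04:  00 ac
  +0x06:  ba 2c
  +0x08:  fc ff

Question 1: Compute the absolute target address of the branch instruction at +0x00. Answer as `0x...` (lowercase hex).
0xd024

@+00  little-endian(fe ff) = 0xfffe
  top 4b → 0xf → bl [J]
  [11:0] imm=4094 (s12→-2) = #-2
  target = base 0xd024 + off 0x00 + 2 + imm -2 = 0xd024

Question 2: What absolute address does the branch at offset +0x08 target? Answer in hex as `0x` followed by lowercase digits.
0xd02a

off 0x08: read fc ff as little → 0xfffc
  op=0xfffc>>12=0xf ⇒ bl (J)
  imm: (w>>0)&0xfff=0xffc (s12→-4) → #-4
  target = base 0xd024 + off 0x08 + 2 + imm -4 = 0xd02a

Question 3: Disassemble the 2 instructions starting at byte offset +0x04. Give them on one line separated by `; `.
dec $6; shli #186, $6

off 0x04: read 00 ac as little → 0xac00
  top 4b → 0xa → dec [R]
  rd: (w>>9)&0x7=0x6 → $6
off 0x06: read ba 2c as little → 0x2cba
  top 4b → 0x2 → shli [RI]
  rd: (w>>9)&0x7=0x6 → $6
  imm: (w>>0)&0x1ff=0xba → #186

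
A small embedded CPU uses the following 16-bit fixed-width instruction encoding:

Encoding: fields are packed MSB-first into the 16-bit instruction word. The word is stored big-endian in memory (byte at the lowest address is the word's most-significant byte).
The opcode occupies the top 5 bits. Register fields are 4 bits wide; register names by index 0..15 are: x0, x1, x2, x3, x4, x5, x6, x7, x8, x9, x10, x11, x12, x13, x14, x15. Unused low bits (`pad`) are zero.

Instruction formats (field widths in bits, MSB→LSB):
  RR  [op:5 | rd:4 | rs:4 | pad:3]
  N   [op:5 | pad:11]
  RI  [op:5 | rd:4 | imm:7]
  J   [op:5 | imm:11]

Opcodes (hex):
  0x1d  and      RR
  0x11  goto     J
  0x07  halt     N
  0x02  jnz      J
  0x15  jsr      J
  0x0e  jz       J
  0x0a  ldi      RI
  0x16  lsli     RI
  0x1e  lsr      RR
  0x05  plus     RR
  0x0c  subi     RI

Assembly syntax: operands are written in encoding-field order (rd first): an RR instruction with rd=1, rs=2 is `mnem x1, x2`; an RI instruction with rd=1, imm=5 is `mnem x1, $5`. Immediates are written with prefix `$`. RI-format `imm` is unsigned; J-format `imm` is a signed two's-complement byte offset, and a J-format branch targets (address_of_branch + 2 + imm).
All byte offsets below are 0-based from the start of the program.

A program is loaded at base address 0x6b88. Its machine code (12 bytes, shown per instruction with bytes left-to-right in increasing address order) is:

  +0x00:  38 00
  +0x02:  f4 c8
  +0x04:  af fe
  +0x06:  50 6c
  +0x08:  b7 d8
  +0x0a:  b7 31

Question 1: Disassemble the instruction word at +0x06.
ldi x0, $108

+0x06: 50 6c ⇒ word 0x506c (big)
  op=0x506c>>11=0xa ⇒ ldi (RI)
  rd: (w>>7)&0xf=0x0 → x0
  imm: (w>>0)&0x7f=0x6c → $108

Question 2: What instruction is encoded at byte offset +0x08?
[08] b7 d8 → 0xb7d8
  top 5b → 0x16 → lsli [RI]
  [10:7] rd=15 = x15
  [6:0] imm=88 = $88

lsli x15, $88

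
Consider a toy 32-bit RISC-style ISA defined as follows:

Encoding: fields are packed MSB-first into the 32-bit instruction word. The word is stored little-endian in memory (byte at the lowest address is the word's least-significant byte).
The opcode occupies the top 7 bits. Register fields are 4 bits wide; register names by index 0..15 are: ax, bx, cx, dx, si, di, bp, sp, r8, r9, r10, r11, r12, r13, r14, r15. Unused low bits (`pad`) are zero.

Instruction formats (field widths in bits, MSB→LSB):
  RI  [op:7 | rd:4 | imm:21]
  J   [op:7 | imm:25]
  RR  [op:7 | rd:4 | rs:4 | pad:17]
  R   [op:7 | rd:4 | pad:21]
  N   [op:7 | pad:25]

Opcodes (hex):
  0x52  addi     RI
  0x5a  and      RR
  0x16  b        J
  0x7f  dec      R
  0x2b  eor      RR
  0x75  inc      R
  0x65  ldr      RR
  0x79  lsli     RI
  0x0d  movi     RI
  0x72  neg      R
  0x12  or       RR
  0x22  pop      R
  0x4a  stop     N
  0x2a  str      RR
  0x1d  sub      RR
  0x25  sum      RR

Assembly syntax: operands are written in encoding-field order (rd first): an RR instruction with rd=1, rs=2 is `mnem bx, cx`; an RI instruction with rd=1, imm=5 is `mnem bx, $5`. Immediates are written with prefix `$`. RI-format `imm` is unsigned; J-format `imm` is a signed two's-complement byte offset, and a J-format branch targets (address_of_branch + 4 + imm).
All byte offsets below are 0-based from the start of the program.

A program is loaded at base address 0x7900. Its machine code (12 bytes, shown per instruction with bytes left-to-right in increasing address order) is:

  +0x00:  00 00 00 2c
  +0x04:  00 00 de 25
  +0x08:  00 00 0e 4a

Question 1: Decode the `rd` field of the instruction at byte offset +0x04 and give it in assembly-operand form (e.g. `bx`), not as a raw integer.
r14

+0x04: 00 00 de 25 ⇒ word 0x25de0000 (little)
  opcode bits[31:25]=0x12: or/RR
  rd@[24:21]=0xe ⇒ r14
  rs@[20:17]=0xf ⇒ r15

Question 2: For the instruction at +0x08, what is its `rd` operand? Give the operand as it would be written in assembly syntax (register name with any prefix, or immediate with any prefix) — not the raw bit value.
@+08  little-endian(00 00 0e 4a) = 0x4a0e0000
  op=0x4a0e0000>>25=0x25 ⇒ sum (RR)
  rd: (w>>21)&0xf=0x0 → ax
  rs: (w>>17)&0xf=0x7 → sp

ax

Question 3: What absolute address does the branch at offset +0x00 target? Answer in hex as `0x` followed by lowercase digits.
@+00  little-endian(00 00 00 2c) = 0x2c000000
  top 7b → 0x16 → b [J]
  imm@[24:0]=0x0 ⇒ $0
  target = base 0x7900 + off 0x00 + 4 + imm 0 = 0x7904

0x7904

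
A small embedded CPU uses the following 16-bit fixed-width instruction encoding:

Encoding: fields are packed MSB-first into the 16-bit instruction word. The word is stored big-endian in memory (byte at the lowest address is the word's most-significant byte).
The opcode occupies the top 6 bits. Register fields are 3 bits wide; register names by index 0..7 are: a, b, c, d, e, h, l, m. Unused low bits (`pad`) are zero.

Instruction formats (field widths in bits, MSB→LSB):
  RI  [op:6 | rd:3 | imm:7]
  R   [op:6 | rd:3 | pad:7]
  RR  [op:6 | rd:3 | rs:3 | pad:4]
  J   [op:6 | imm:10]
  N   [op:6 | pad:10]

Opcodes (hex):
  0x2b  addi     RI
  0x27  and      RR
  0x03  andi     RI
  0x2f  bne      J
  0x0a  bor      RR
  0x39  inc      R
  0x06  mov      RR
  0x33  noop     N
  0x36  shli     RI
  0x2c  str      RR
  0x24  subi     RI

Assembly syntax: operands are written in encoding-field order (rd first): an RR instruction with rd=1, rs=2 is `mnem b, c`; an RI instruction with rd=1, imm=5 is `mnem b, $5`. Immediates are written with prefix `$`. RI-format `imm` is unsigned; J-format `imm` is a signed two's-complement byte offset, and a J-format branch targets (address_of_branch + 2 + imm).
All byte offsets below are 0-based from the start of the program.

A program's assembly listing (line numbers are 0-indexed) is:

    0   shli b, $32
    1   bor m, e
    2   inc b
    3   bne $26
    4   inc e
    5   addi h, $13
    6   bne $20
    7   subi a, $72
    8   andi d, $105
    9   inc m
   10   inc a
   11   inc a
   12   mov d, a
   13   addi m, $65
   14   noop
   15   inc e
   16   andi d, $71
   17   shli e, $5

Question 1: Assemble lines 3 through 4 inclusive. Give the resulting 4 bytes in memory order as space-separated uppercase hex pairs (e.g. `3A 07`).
BC 1A E6 00

line 3 (bne): pack op=0x2f:6|imm=26:10 = 0xbc1a; big→ bc 1a
line 4 (inc): pack op=0x39:6|rd=4:3|pad=0:7 = 0xe600; big→ e6 00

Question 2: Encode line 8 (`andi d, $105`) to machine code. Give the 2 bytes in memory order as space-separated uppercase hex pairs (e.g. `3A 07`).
0D E9

8. andi fields op=0x3:6|rd=3:3|imm=105:7 → word 0de9h → 0d e9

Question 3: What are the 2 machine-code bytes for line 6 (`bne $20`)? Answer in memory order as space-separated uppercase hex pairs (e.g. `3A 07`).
L6: bne op=0x2f:6|imm=20:10 ⇒ 0xbc14 ⇒ big bc 14

BC 14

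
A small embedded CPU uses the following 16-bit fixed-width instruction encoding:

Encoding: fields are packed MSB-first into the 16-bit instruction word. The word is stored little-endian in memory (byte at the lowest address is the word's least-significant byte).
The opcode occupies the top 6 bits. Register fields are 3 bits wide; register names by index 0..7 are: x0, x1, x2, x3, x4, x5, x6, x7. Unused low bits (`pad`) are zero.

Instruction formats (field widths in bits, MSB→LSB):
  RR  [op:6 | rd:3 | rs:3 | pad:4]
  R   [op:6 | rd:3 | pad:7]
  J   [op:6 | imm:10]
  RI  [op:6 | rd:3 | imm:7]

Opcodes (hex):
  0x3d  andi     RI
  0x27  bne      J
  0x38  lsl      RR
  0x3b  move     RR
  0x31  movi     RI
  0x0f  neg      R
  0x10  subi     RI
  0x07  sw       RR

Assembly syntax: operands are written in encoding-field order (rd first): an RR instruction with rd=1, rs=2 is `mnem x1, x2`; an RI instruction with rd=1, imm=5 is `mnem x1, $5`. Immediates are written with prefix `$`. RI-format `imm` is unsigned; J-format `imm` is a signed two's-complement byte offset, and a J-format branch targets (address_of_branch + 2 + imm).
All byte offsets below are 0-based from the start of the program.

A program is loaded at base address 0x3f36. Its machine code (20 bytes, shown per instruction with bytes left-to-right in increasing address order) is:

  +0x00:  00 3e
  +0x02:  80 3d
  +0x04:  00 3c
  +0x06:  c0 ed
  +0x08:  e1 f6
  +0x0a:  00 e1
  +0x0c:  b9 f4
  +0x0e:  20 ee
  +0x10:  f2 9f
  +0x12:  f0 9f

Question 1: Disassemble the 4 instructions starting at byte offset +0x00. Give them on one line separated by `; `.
+0x00: 00 3e ⇒ word 0x3e00 (little)
  op=0x3e00>>10=0xf ⇒ neg (R)
  [9:7] rd=4 = x4
+0x02: 80 3d ⇒ word 0x3d80 (little)
  op=0x3d80>>10=0xf ⇒ neg (R)
  [9:7] rd=3 = x3
+0x04: 00 3c ⇒ word 0x3c00 (little)
  op=0x3c00>>10=0xf ⇒ neg (R)
  [9:7] rd=0 = x0
+0x06: c0 ed ⇒ word 0xedc0 (little)
  op=0xedc0>>10=0x3b ⇒ move (RR)
  [9:7] rd=3 = x3
  [6:4] rs=4 = x4

neg x4; neg x3; neg x0; move x3, x4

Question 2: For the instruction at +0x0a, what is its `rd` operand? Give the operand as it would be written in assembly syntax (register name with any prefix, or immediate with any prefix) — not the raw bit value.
off 0x0a: read 00 e1 as little → 0xe100
  top 6b → 0x38 → lsl [RR]
  rd@[9:7]=0x2 ⇒ x2
  rs@[6:4]=0x0 ⇒ x0

x2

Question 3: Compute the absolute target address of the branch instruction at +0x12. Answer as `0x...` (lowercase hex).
@+12  little-endian(f0 9f) = 0x9ff0
  opcode bits[15:10]=0x27: bne/J
  imm@[9:0]=0x3f0 (s10→-16) ⇒ $-16
  target = base 0x3f36 + off 0x12 + 2 + imm -16 = 0x3f3a

0x3f3a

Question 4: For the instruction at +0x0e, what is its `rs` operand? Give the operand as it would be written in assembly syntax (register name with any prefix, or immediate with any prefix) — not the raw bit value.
x2

[0e] 20 ee → 0xee20
  op=0xee20>>10=0x3b ⇒ move (RR)
  rd@[9:7]=0x4 ⇒ x4
  rs@[6:4]=0x2 ⇒ x2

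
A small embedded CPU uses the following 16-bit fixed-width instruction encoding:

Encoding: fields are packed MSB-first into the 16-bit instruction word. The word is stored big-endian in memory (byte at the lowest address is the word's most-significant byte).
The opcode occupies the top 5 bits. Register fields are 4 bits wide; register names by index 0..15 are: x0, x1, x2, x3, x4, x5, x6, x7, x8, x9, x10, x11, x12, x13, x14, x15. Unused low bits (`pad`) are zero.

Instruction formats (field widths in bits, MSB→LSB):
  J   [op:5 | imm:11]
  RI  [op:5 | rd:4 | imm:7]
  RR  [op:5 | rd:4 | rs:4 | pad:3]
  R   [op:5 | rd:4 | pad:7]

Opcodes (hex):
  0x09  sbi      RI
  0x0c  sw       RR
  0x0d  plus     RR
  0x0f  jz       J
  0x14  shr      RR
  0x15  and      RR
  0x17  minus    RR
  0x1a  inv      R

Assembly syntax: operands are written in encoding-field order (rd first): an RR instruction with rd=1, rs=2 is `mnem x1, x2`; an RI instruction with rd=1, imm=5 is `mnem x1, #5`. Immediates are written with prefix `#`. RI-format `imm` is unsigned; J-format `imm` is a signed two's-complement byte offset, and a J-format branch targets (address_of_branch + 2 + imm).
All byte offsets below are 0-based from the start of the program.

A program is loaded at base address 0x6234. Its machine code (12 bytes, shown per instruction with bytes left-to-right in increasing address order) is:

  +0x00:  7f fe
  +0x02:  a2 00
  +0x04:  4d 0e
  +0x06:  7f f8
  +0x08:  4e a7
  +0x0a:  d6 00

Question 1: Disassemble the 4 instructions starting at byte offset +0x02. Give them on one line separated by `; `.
shr x4, x0; sbi x10, #14; jz #-8; sbi x13, #39

@+02  big-endian(a2 00) = 0xa200
  opcode bits[15:11]=0x14: shr/RR
  rd@[10:7]=0x4 ⇒ x4
  rs@[6:3]=0x0 ⇒ x0
@+04  big-endian(4d 0e) = 0x4d0e
  opcode bits[15:11]=0x9: sbi/RI
  rd@[10:7]=0xa ⇒ x10
  imm@[6:0]=0xe ⇒ #14
@+06  big-endian(7f f8) = 0x7ff8
  opcode bits[15:11]=0xf: jz/J
  imm@[10:0]=0x7f8 (s11→-8) ⇒ #-8
@+08  big-endian(4e a7) = 0x4ea7
  opcode bits[15:11]=0x9: sbi/RI
  rd@[10:7]=0xd ⇒ x13
  imm@[6:0]=0x27 ⇒ #39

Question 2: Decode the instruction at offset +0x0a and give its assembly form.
inv x12

[0a] d6 00 → 0xd600
  op=0xd600>>11=0x1a ⇒ inv (R)
  rd@[10:7]=0xc ⇒ x12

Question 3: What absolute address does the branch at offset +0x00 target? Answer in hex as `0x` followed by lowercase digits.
+0x00: 7f fe ⇒ word 0x7ffe (big)
  op=0x7ffe>>11=0xf ⇒ jz (J)
  [10:0] imm=2046 (s11→-2) = #-2
  target = base 0x6234 + off 0x00 + 2 + imm -2 = 0x6234

0x6234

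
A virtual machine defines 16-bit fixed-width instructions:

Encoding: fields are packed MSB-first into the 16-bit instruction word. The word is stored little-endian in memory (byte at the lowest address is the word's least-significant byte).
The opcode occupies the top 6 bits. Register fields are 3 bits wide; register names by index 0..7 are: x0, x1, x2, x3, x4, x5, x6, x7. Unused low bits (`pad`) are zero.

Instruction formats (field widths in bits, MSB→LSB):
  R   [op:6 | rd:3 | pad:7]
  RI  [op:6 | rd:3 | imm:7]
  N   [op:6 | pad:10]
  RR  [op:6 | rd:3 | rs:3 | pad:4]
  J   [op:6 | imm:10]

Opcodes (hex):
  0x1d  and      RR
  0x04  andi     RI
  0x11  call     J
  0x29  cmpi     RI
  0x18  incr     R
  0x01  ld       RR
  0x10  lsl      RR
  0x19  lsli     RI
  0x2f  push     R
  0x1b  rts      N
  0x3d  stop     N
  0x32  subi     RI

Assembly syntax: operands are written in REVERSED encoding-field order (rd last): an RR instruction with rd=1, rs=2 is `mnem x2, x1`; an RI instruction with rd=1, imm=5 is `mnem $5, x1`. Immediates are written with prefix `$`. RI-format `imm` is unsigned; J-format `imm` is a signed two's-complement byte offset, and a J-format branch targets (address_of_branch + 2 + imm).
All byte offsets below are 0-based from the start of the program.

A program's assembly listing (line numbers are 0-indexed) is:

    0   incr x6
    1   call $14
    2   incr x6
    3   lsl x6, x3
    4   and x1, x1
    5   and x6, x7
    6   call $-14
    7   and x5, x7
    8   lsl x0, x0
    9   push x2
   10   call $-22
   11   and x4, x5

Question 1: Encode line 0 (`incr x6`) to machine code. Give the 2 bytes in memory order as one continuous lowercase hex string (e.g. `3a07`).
0063

0. incr fields op=0x18:6|rd=6:3|pad=0:7 → word 6300h → 00 63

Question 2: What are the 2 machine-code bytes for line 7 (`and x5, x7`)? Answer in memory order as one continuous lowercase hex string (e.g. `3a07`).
7. and fields op=0x1d:6|rd=7:3|rs=5:3|pad=0:4 → word 77d0h → d0 77

d077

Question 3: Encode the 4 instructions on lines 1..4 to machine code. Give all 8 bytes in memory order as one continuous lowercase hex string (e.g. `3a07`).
line 1 (call): pack op=0x11:6|imm=14:10 = 0x440e; little→ 0e 44
line 2 (incr): pack op=0x18:6|rd=6:3|pad=0:7 = 0x6300; little→ 00 63
line 3 (lsl): pack op=0x10:6|rd=3:3|rs=6:3|pad=0:4 = 0x41e0; little→ e0 41
line 4 (and): pack op=0x1d:6|rd=1:3|rs=1:3|pad=0:4 = 0x7490; little→ 90 74

0e440063e0419074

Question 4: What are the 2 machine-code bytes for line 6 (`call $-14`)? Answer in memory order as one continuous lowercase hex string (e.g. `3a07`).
f247

L6: call op=0x11:6|imm=-14:10 ⇒ 0x47f2 ⇒ little f2 47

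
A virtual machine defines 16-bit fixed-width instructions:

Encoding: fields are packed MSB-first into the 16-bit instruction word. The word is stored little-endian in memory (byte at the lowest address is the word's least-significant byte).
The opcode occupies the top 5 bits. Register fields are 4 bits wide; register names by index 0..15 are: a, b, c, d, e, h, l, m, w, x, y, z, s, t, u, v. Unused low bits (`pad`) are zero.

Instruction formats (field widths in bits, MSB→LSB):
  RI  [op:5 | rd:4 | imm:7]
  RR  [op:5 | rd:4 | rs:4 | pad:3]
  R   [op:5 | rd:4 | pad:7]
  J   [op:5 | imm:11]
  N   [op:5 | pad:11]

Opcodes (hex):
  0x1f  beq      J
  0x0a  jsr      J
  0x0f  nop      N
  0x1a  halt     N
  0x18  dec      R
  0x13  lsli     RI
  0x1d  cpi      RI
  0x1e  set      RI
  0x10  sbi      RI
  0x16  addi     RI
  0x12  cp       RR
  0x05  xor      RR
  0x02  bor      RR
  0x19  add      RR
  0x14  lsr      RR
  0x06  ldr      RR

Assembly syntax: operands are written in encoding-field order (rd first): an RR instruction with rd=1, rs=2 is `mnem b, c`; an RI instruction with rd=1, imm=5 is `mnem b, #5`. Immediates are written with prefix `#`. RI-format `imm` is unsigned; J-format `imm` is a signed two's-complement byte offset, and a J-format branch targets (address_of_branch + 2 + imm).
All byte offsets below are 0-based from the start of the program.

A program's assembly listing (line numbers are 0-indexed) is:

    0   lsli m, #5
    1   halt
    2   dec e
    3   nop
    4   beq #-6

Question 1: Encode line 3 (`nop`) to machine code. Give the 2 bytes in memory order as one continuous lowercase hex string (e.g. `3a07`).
line 3 (nop): pack op=0xf:5|pad=0:11 = 0x7800; little→ 00 78

0078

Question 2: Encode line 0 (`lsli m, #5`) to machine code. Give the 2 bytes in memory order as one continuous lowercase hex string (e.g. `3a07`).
line 0 (lsli): pack op=0x13:5|rd=7:4|imm=5:7 = 0x9b85; little→ 85 9b

859b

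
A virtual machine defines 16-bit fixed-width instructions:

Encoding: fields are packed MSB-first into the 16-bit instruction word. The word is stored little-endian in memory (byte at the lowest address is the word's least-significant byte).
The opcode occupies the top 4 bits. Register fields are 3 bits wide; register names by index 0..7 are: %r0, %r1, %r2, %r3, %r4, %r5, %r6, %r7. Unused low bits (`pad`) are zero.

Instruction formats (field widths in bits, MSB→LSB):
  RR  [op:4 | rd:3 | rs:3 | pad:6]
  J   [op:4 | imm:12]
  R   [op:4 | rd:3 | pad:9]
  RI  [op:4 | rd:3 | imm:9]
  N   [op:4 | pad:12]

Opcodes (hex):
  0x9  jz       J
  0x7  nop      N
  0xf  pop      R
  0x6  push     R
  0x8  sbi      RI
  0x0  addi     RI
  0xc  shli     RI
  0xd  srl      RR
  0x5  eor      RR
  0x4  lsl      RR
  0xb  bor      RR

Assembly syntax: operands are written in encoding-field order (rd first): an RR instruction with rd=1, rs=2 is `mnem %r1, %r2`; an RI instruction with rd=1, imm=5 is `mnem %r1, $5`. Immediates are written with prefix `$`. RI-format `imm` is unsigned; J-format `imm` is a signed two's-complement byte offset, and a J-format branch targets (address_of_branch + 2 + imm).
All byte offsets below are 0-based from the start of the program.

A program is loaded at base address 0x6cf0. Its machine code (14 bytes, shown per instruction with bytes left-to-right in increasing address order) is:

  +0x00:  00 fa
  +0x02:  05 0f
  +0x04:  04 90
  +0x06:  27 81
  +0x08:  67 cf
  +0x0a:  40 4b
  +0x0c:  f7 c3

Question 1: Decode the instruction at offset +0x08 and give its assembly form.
shli %r7, $359

off 0x08: read 67 cf as little → 0xcf67
  top 4b → 0xc → shli [RI]
  [11:9] rd=7 = %r7
  [8:0] imm=359 = $359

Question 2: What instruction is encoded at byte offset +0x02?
+0x02: 05 0f ⇒ word 0x0f05 (little)
  top 4b → 0x0 → addi [RI]
  rd: (w>>9)&0x7=0x7 → %r7
  imm: (w>>0)&0x1ff=0x105 → $261

addi %r7, $261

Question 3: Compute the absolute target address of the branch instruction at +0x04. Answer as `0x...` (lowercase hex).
[04] 04 90 → 0x9004
  top 4b → 0x9 → jz [J]
  [11:0] imm=4 = $4
  target = base 0x6cf0 + off 0x04 + 2 + imm 4 = 0x6cfa

0x6cfa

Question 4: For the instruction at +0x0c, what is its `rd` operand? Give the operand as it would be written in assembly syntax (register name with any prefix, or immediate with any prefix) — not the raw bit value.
%r1

off 0x0c: read f7 c3 as little → 0xc3f7
  opcode bits[15:12]=0xc: shli/RI
  rd@[11:9]=0x1 ⇒ %r1
  imm@[8:0]=0x1f7 ⇒ $503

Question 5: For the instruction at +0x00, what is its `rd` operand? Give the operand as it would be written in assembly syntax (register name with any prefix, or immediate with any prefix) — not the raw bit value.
@+00  little-endian(00 fa) = 0xfa00
  opcode bits[15:12]=0xf: pop/R
  rd@[11:9]=0x5 ⇒ %r5

%r5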